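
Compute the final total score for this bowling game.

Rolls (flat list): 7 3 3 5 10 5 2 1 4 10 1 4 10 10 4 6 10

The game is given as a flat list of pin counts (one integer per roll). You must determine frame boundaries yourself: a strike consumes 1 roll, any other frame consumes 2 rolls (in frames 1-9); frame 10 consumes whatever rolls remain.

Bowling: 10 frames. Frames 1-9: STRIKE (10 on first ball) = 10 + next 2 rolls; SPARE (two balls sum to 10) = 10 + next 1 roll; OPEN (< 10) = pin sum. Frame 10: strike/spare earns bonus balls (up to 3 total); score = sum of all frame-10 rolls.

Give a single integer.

Answer: 134

Derivation:
Frame 1: SPARE (7+3=10). 10 + next roll (3) = 13. Cumulative: 13
Frame 2: OPEN (3+5=8). Cumulative: 21
Frame 3: STRIKE. 10 + next two rolls (5+2) = 17. Cumulative: 38
Frame 4: OPEN (5+2=7). Cumulative: 45
Frame 5: OPEN (1+4=5). Cumulative: 50
Frame 6: STRIKE. 10 + next two rolls (1+4) = 15. Cumulative: 65
Frame 7: OPEN (1+4=5). Cumulative: 70
Frame 8: STRIKE. 10 + next two rolls (10+4) = 24. Cumulative: 94
Frame 9: STRIKE. 10 + next two rolls (4+6) = 20. Cumulative: 114
Frame 10: SPARE. Sum of all frame-10 rolls (4+6+10) = 20. Cumulative: 134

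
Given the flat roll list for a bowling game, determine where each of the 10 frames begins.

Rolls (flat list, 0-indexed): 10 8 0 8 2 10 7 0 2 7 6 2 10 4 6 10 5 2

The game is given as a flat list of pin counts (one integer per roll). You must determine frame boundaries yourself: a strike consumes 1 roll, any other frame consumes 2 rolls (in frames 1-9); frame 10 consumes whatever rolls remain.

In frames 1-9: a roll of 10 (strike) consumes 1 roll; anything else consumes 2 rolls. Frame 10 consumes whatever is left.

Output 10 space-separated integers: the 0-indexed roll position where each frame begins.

Answer: 0 1 3 5 6 8 10 12 13 15

Derivation:
Frame 1 starts at roll index 0: roll=10 (strike), consumes 1 roll
Frame 2 starts at roll index 1: rolls=8,0 (sum=8), consumes 2 rolls
Frame 3 starts at roll index 3: rolls=8,2 (sum=10), consumes 2 rolls
Frame 4 starts at roll index 5: roll=10 (strike), consumes 1 roll
Frame 5 starts at roll index 6: rolls=7,0 (sum=7), consumes 2 rolls
Frame 6 starts at roll index 8: rolls=2,7 (sum=9), consumes 2 rolls
Frame 7 starts at roll index 10: rolls=6,2 (sum=8), consumes 2 rolls
Frame 8 starts at roll index 12: roll=10 (strike), consumes 1 roll
Frame 9 starts at roll index 13: rolls=4,6 (sum=10), consumes 2 rolls
Frame 10 starts at roll index 15: 3 remaining rolls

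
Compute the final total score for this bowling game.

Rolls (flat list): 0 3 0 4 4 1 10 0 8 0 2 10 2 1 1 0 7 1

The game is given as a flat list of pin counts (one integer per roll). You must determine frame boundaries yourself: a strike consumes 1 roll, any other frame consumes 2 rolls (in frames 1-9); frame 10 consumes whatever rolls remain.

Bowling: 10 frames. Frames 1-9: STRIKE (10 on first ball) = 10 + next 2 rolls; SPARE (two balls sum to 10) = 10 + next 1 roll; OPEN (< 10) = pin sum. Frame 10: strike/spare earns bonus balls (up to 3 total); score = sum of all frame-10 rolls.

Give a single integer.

Frame 1: OPEN (0+3=3). Cumulative: 3
Frame 2: OPEN (0+4=4). Cumulative: 7
Frame 3: OPEN (4+1=5). Cumulative: 12
Frame 4: STRIKE. 10 + next two rolls (0+8) = 18. Cumulative: 30
Frame 5: OPEN (0+8=8). Cumulative: 38
Frame 6: OPEN (0+2=2). Cumulative: 40
Frame 7: STRIKE. 10 + next two rolls (2+1) = 13. Cumulative: 53
Frame 8: OPEN (2+1=3). Cumulative: 56
Frame 9: OPEN (1+0=1). Cumulative: 57
Frame 10: OPEN. Sum of all frame-10 rolls (7+1) = 8. Cumulative: 65

Answer: 65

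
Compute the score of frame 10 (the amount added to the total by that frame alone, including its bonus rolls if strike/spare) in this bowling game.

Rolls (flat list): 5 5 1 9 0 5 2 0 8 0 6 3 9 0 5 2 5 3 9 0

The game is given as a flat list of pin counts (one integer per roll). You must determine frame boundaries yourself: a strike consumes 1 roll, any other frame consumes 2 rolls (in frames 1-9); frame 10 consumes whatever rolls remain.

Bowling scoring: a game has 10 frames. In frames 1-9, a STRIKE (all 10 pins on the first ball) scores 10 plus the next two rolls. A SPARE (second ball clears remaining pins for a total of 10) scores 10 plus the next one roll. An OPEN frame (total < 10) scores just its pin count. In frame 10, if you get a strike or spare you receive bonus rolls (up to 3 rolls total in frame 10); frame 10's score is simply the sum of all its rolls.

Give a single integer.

Frame 1: SPARE (5+5=10). 10 + next roll (1) = 11. Cumulative: 11
Frame 2: SPARE (1+9=10). 10 + next roll (0) = 10. Cumulative: 21
Frame 3: OPEN (0+5=5). Cumulative: 26
Frame 4: OPEN (2+0=2). Cumulative: 28
Frame 5: OPEN (8+0=8). Cumulative: 36
Frame 6: OPEN (6+3=9). Cumulative: 45
Frame 7: OPEN (9+0=9). Cumulative: 54
Frame 8: OPEN (5+2=7). Cumulative: 61
Frame 9: OPEN (5+3=8). Cumulative: 69
Frame 10: OPEN. Sum of all frame-10 rolls (9+0) = 9. Cumulative: 78

Answer: 9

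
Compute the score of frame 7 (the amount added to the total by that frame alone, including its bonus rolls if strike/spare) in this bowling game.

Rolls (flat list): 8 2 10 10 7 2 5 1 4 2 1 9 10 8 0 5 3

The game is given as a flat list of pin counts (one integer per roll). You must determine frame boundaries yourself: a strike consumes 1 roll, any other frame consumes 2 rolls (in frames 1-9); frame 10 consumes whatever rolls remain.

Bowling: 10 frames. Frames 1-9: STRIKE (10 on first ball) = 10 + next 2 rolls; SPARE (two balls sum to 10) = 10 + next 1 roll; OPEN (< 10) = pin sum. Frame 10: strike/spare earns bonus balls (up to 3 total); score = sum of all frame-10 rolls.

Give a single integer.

Frame 1: SPARE (8+2=10). 10 + next roll (10) = 20. Cumulative: 20
Frame 2: STRIKE. 10 + next two rolls (10+7) = 27. Cumulative: 47
Frame 3: STRIKE. 10 + next two rolls (7+2) = 19. Cumulative: 66
Frame 4: OPEN (7+2=9). Cumulative: 75
Frame 5: OPEN (5+1=6). Cumulative: 81
Frame 6: OPEN (4+2=6). Cumulative: 87
Frame 7: SPARE (1+9=10). 10 + next roll (10) = 20. Cumulative: 107
Frame 8: STRIKE. 10 + next two rolls (8+0) = 18. Cumulative: 125
Frame 9: OPEN (8+0=8). Cumulative: 133

Answer: 20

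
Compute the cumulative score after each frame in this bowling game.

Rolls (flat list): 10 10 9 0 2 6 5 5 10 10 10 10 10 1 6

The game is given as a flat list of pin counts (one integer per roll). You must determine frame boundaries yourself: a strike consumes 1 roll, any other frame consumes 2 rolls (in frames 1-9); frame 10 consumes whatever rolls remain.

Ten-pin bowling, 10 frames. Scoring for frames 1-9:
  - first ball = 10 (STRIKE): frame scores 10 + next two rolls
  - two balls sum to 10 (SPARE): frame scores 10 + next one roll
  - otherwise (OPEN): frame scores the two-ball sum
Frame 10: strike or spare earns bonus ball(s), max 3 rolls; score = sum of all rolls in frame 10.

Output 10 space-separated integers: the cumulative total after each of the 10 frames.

Answer: 29 48 57 65 85 115 145 175 196 213

Derivation:
Frame 1: STRIKE. 10 + next two rolls (10+9) = 29. Cumulative: 29
Frame 2: STRIKE. 10 + next two rolls (9+0) = 19. Cumulative: 48
Frame 3: OPEN (9+0=9). Cumulative: 57
Frame 4: OPEN (2+6=8). Cumulative: 65
Frame 5: SPARE (5+5=10). 10 + next roll (10) = 20. Cumulative: 85
Frame 6: STRIKE. 10 + next two rolls (10+10) = 30. Cumulative: 115
Frame 7: STRIKE. 10 + next two rolls (10+10) = 30. Cumulative: 145
Frame 8: STRIKE. 10 + next two rolls (10+10) = 30. Cumulative: 175
Frame 9: STRIKE. 10 + next two rolls (10+1) = 21. Cumulative: 196
Frame 10: STRIKE. Sum of all frame-10 rolls (10+1+6) = 17. Cumulative: 213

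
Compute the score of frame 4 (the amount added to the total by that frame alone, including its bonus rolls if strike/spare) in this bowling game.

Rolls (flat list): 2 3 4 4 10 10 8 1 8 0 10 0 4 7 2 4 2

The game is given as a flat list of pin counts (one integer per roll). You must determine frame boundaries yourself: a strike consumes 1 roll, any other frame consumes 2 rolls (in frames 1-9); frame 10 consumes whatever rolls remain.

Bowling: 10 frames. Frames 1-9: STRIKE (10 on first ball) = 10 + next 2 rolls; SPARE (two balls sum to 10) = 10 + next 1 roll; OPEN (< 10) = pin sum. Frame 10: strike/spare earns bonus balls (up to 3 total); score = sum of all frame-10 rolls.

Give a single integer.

Answer: 19

Derivation:
Frame 1: OPEN (2+3=5). Cumulative: 5
Frame 2: OPEN (4+4=8). Cumulative: 13
Frame 3: STRIKE. 10 + next two rolls (10+8) = 28. Cumulative: 41
Frame 4: STRIKE. 10 + next two rolls (8+1) = 19. Cumulative: 60
Frame 5: OPEN (8+1=9). Cumulative: 69
Frame 6: OPEN (8+0=8). Cumulative: 77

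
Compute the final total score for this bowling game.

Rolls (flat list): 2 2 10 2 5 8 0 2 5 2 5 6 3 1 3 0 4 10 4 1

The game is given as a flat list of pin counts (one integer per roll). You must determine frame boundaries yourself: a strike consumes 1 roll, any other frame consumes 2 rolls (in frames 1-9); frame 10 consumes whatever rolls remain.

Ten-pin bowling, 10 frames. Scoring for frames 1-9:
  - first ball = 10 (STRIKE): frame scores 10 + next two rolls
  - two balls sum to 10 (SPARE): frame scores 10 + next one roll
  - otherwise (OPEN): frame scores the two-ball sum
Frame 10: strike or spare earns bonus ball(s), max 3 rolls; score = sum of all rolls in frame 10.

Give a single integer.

Answer: 82

Derivation:
Frame 1: OPEN (2+2=4). Cumulative: 4
Frame 2: STRIKE. 10 + next two rolls (2+5) = 17. Cumulative: 21
Frame 3: OPEN (2+5=7). Cumulative: 28
Frame 4: OPEN (8+0=8). Cumulative: 36
Frame 5: OPEN (2+5=7). Cumulative: 43
Frame 6: OPEN (2+5=7). Cumulative: 50
Frame 7: OPEN (6+3=9). Cumulative: 59
Frame 8: OPEN (1+3=4). Cumulative: 63
Frame 9: OPEN (0+4=4). Cumulative: 67
Frame 10: STRIKE. Sum of all frame-10 rolls (10+4+1) = 15. Cumulative: 82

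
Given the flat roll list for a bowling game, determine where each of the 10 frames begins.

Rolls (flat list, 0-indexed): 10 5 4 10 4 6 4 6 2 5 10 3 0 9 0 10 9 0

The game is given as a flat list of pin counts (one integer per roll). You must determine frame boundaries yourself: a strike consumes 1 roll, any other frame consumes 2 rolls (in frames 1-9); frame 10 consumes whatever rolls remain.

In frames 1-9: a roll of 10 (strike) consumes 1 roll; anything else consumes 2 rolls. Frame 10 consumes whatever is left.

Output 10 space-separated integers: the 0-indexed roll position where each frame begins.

Frame 1 starts at roll index 0: roll=10 (strike), consumes 1 roll
Frame 2 starts at roll index 1: rolls=5,4 (sum=9), consumes 2 rolls
Frame 3 starts at roll index 3: roll=10 (strike), consumes 1 roll
Frame 4 starts at roll index 4: rolls=4,6 (sum=10), consumes 2 rolls
Frame 5 starts at roll index 6: rolls=4,6 (sum=10), consumes 2 rolls
Frame 6 starts at roll index 8: rolls=2,5 (sum=7), consumes 2 rolls
Frame 7 starts at roll index 10: roll=10 (strike), consumes 1 roll
Frame 8 starts at roll index 11: rolls=3,0 (sum=3), consumes 2 rolls
Frame 9 starts at roll index 13: rolls=9,0 (sum=9), consumes 2 rolls
Frame 10 starts at roll index 15: 3 remaining rolls

Answer: 0 1 3 4 6 8 10 11 13 15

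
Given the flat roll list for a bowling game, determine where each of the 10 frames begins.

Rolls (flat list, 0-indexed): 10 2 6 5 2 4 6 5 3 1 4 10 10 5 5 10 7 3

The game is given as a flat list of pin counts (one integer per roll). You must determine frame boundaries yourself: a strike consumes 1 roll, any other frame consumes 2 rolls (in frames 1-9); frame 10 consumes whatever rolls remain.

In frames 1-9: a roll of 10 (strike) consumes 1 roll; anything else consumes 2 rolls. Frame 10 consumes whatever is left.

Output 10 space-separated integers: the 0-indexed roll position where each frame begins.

Answer: 0 1 3 5 7 9 11 12 13 15

Derivation:
Frame 1 starts at roll index 0: roll=10 (strike), consumes 1 roll
Frame 2 starts at roll index 1: rolls=2,6 (sum=8), consumes 2 rolls
Frame 3 starts at roll index 3: rolls=5,2 (sum=7), consumes 2 rolls
Frame 4 starts at roll index 5: rolls=4,6 (sum=10), consumes 2 rolls
Frame 5 starts at roll index 7: rolls=5,3 (sum=8), consumes 2 rolls
Frame 6 starts at roll index 9: rolls=1,4 (sum=5), consumes 2 rolls
Frame 7 starts at roll index 11: roll=10 (strike), consumes 1 roll
Frame 8 starts at roll index 12: roll=10 (strike), consumes 1 roll
Frame 9 starts at roll index 13: rolls=5,5 (sum=10), consumes 2 rolls
Frame 10 starts at roll index 15: 3 remaining rolls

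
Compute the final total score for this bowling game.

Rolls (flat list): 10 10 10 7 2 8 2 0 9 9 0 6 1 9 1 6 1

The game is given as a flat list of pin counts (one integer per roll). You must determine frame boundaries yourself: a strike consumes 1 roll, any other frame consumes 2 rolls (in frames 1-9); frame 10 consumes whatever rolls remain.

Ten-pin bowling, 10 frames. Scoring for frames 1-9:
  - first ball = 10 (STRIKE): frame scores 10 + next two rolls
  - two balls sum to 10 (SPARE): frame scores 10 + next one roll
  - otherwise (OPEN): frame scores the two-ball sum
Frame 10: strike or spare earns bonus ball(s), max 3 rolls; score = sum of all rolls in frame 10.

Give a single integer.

Answer: 143

Derivation:
Frame 1: STRIKE. 10 + next two rolls (10+10) = 30. Cumulative: 30
Frame 2: STRIKE. 10 + next two rolls (10+7) = 27. Cumulative: 57
Frame 3: STRIKE. 10 + next two rolls (7+2) = 19. Cumulative: 76
Frame 4: OPEN (7+2=9). Cumulative: 85
Frame 5: SPARE (8+2=10). 10 + next roll (0) = 10. Cumulative: 95
Frame 6: OPEN (0+9=9). Cumulative: 104
Frame 7: OPEN (9+0=9). Cumulative: 113
Frame 8: OPEN (6+1=7). Cumulative: 120
Frame 9: SPARE (9+1=10). 10 + next roll (6) = 16. Cumulative: 136
Frame 10: OPEN. Sum of all frame-10 rolls (6+1) = 7. Cumulative: 143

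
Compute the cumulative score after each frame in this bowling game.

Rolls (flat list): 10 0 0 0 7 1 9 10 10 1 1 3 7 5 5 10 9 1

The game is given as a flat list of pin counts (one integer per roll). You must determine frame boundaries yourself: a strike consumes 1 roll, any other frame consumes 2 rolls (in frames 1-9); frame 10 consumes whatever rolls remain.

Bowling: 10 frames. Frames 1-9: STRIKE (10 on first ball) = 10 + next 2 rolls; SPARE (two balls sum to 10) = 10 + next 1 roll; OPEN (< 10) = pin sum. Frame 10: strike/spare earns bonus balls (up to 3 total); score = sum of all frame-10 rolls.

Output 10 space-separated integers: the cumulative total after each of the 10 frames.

Frame 1: STRIKE. 10 + next two rolls (0+0) = 10. Cumulative: 10
Frame 2: OPEN (0+0=0). Cumulative: 10
Frame 3: OPEN (0+7=7). Cumulative: 17
Frame 4: SPARE (1+9=10). 10 + next roll (10) = 20. Cumulative: 37
Frame 5: STRIKE. 10 + next two rolls (10+1) = 21. Cumulative: 58
Frame 6: STRIKE. 10 + next two rolls (1+1) = 12. Cumulative: 70
Frame 7: OPEN (1+1=2). Cumulative: 72
Frame 8: SPARE (3+7=10). 10 + next roll (5) = 15. Cumulative: 87
Frame 9: SPARE (5+5=10). 10 + next roll (10) = 20. Cumulative: 107
Frame 10: STRIKE. Sum of all frame-10 rolls (10+9+1) = 20. Cumulative: 127

Answer: 10 10 17 37 58 70 72 87 107 127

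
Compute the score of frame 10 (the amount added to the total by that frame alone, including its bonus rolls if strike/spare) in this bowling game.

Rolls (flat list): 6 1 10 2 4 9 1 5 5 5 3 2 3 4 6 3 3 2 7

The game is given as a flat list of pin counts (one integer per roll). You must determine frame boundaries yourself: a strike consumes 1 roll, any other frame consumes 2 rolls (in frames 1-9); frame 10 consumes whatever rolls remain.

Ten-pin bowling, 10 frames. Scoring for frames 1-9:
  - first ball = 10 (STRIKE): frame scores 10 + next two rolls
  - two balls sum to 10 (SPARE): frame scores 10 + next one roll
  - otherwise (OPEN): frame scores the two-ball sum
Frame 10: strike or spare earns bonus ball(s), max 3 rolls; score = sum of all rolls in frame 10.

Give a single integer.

Answer: 9

Derivation:
Frame 1: OPEN (6+1=7). Cumulative: 7
Frame 2: STRIKE. 10 + next two rolls (2+4) = 16. Cumulative: 23
Frame 3: OPEN (2+4=6). Cumulative: 29
Frame 4: SPARE (9+1=10). 10 + next roll (5) = 15. Cumulative: 44
Frame 5: SPARE (5+5=10). 10 + next roll (5) = 15. Cumulative: 59
Frame 6: OPEN (5+3=8). Cumulative: 67
Frame 7: OPEN (2+3=5). Cumulative: 72
Frame 8: SPARE (4+6=10). 10 + next roll (3) = 13. Cumulative: 85
Frame 9: OPEN (3+3=6). Cumulative: 91
Frame 10: OPEN. Sum of all frame-10 rolls (2+7) = 9. Cumulative: 100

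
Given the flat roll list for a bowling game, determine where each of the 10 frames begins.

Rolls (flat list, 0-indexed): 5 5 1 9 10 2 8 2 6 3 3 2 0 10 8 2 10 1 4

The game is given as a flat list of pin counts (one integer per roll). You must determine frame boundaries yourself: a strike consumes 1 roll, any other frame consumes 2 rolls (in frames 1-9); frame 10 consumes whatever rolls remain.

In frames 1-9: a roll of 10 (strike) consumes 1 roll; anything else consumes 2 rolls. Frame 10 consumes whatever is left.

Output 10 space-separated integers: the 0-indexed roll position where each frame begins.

Answer: 0 2 4 5 7 9 11 13 14 16

Derivation:
Frame 1 starts at roll index 0: rolls=5,5 (sum=10), consumes 2 rolls
Frame 2 starts at roll index 2: rolls=1,9 (sum=10), consumes 2 rolls
Frame 3 starts at roll index 4: roll=10 (strike), consumes 1 roll
Frame 4 starts at roll index 5: rolls=2,8 (sum=10), consumes 2 rolls
Frame 5 starts at roll index 7: rolls=2,6 (sum=8), consumes 2 rolls
Frame 6 starts at roll index 9: rolls=3,3 (sum=6), consumes 2 rolls
Frame 7 starts at roll index 11: rolls=2,0 (sum=2), consumes 2 rolls
Frame 8 starts at roll index 13: roll=10 (strike), consumes 1 roll
Frame 9 starts at roll index 14: rolls=8,2 (sum=10), consumes 2 rolls
Frame 10 starts at roll index 16: 3 remaining rolls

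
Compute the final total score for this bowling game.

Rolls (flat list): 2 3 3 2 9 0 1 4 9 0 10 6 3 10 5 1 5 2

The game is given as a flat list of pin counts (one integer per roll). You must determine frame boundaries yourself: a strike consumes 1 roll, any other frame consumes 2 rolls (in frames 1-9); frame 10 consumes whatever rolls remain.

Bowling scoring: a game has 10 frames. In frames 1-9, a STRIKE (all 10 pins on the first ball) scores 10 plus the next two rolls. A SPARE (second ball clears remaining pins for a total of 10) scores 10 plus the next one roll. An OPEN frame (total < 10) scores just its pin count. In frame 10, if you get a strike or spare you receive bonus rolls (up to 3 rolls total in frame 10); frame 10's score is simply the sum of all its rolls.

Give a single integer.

Frame 1: OPEN (2+3=5). Cumulative: 5
Frame 2: OPEN (3+2=5). Cumulative: 10
Frame 3: OPEN (9+0=9). Cumulative: 19
Frame 4: OPEN (1+4=5). Cumulative: 24
Frame 5: OPEN (9+0=9). Cumulative: 33
Frame 6: STRIKE. 10 + next two rolls (6+3) = 19. Cumulative: 52
Frame 7: OPEN (6+3=9). Cumulative: 61
Frame 8: STRIKE. 10 + next two rolls (5+1) = 16. Cumulative: 77
Frame 9: OPEN (5+1=6). Cumulative: 83
Frame 10: OPEN. Sum of all frame-10 rolls (5+2) = 7. Cumulative: 90

Answer: 90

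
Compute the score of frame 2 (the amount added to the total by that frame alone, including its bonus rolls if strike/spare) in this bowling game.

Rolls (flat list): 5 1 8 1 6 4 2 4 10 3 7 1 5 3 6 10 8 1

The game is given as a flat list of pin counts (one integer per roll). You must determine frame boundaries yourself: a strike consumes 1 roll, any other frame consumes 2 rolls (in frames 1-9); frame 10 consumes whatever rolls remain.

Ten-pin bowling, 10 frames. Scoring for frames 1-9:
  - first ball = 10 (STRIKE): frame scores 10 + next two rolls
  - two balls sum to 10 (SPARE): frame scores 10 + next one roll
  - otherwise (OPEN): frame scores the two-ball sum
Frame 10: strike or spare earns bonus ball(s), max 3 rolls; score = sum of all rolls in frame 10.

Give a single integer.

Answer: 9

Derivation:
Frame 1: OPEN (5+1=6). Cumulative: 6
Frame 2: OPEN (8+1=9). Cumulative: 15
Frame 3: SPARE (6+4=10). 10 + next roll (2) = 12. Cumulative: 27
Frame 4: OPEN (2+4=6). Cumulative: 33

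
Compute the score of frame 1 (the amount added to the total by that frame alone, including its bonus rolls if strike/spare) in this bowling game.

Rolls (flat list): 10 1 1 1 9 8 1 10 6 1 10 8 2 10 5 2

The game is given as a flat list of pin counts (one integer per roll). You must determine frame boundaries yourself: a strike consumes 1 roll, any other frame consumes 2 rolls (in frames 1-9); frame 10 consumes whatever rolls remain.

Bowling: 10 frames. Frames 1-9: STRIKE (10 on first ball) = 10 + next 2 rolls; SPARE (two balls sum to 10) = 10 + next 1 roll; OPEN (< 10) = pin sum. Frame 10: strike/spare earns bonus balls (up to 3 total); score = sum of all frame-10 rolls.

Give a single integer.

Frame 1: STRIKE. 10 + next two rolls (1+1) = 12. Cumulative: 12
Frame 2: OPEN (1+1=2). Cumulative: 14
Frame 3: SPARE (1+9=10). 10 + next roll (8) = 18. Cumulative: 32

Answer: 12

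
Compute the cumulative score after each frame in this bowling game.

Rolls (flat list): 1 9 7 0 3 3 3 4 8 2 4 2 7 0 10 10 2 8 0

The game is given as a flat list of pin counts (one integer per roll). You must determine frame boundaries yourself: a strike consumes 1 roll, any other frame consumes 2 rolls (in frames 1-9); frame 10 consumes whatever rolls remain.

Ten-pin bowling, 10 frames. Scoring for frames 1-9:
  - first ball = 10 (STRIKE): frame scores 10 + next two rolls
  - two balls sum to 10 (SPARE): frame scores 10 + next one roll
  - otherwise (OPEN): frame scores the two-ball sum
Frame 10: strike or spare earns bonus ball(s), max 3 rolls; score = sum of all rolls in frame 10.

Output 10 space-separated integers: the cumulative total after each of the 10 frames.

Answer: 17 24 30 37 51 57 64 86 106 116

Derivation:
Frame 1: SPARE (1+9=10). 10 + next roll (7) = 17. Cumulative: 17
Frame 2: OPEN (7+0=7). Cumulative: 24
Frame 3: OPEN (3+3=6). Cumulative: 30
Frame 4: OPEN (3+4=7). Cumulative: 37
Frame 5: SPARE (8+2=10). 10 + next roll (4) = 14. Cumulative: 51
Frame 6: OPEN (4+2=6). Cumulative: 57
Frame 7: OPEN (7+0=7). Cumulative: 64
Frame 8: STRIKE. 10 + next two rolls (10+2) = 22. Cumulative: 86
Frame 9: STRIKE. 10 + next two rolls (2+8) = 20. Cumulative: 106
Frame 10: SPARE. Sum of all frame-10 rolls (2+8+0) = 10. Cumulative: 116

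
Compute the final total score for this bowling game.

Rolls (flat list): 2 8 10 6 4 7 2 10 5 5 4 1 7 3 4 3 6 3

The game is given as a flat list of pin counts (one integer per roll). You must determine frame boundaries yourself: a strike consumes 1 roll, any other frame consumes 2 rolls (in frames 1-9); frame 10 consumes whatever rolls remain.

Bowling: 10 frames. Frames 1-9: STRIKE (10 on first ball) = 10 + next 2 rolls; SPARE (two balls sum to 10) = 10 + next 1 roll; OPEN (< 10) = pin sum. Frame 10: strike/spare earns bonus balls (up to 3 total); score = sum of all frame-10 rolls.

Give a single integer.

Answer: 135

Derivation:
Frame 1: SPARE (2+8=10). 10 + next roll (10) = 20. Cumulative: 20
Frame 2: STRIKE. 10 + next two rolls (6+4) = 20. Cumulative: 40
Frame 3: SPARE (6+4=10). 10 + next roll (7) = 17. Cumulative: 57
Frame 4: OPEN (7+2=9). Cumulative: 66
Frame 5: STRIKE. 10 + next two rolls (5+5) = 20. Cumulative: 86
Frame 6: SPARE (5+5=10). 10 + next roll (4) = 14. Cumulative: 100
Frame 7: OPEN (4+1=5). Cumulative: 105
Frame 8: SPARE (7+3=10). 10 + next roll (4) = 14. Cumulative: 119
Frame 9: OPEN (4+3=7). Cumulative: 126
Frame 10: OPEN. Sum of all frame-10 rolls (6+3) = 9. Cumulative: 135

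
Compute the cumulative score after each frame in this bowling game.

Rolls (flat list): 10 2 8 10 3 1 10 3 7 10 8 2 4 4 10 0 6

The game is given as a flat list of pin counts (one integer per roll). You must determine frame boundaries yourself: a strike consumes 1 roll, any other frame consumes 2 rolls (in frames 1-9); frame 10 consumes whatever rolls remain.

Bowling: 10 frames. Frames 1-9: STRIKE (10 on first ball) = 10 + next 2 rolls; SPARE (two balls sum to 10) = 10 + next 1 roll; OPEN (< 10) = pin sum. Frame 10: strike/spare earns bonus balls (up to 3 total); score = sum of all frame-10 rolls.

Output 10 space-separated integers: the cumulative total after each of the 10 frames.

Frame 1: STRIKE. 10 + next two rolls (2+8) = 20. Cumulative: 20
Frame 2: SPARE (2+8=10). 10 + next roll (10) = 20. Cumulative: 40
Frame 3: STRIKE. 10 + next two rolls (3+1) = 14. Cumulative: 54
Frame 4: OPEN (3+1=4). Cumulative: 58
Frame 5: STRIKE. 10 + next two rolls (3+7) = 20. Cumulative: 78
Frame 6: SPARE (3+7=10). 10 + next roll (10) = 20. Cumulative: 98
Frame 7: STRIKE. 10 + next two rolls (8+2) = 20. Cumulative: 118
Frame 8: SPARE (8+2=10). 10 + next roll (4) = 14. Cumulative: 132
Frame 9: OPEN (4+4=8). Cumulative: 140
Frame 10: STRIKE. Sum of all frame-10 rolls (10+0+6) = 16. Cumulative: 156

Answer: 20 40 54 58 78 98 118 132 140 156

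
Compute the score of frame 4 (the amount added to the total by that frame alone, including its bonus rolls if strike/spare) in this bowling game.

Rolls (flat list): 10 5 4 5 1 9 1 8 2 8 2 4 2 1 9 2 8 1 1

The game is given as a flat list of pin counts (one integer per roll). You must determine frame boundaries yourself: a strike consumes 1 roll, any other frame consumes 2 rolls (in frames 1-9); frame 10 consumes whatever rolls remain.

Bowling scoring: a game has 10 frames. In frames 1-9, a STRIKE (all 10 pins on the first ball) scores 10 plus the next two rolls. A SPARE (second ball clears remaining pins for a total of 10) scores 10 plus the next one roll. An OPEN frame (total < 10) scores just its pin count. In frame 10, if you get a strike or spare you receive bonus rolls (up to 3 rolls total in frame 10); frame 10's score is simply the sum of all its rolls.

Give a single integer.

Frame 1: STRIKE. 10 + next two rolls (5+4) = 19. Cumulative: 19
Frame 2: OPEN (5+4=9). Cumulative: 28
Frame 3: OPEN (5+1=6). Cumulative: 34
Frame 4: SPARE (9+1=10). 10 + next roll (8) = 18. Cumulative: 52
Frame 5: SPARE (8+2=10). 10 + next roll (8) = 18. Cumulative: 70
Frame 6: SPARE (8+2=10). 10 + next roll (4) = 14. Cumulative: 84

Answer: 18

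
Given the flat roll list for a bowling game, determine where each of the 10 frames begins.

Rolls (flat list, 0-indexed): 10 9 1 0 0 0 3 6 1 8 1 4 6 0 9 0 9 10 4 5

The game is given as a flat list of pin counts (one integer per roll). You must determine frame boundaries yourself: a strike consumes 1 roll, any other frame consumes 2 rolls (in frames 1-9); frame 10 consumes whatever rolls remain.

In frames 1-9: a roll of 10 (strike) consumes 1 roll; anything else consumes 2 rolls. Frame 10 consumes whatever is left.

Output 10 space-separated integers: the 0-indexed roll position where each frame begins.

Frame 1 starts at roll index 0: roll=10 (strike), consumes 1 roll
Frame 2 starts at roll index 1: rolls=9,1 (sum=10), consumes 2 rolls
Frame 3 starts at roll index 3: rolls=0,0 (sum=0), consumes 2 rolls
Frame 4 starts at roll index 5: rolls=0,3 (sum=3), consumes 2 rolls
Frame 5 starts at roll index 7: rolls=6,1 (sum=7), consumes 2 rolls
Frame 6 starts at roll index 9: rolls=8,1 (sum=9), consumes 2 rolls
Frame 7 starts at roll index 11: rolls=4,6 (sum=10), consumes 2 rolls
Frame 8 starts at roll index 13: rolls=0,9 (sum=9), consumes 2 rolls
Frame 9 starts at roll index 15: rolls=0,9 (sum=9), consumes 2 rolls
Frame 10 starts at roll index 17: 3 remaining rolls

Answer: 0 1 3 5 7 9 11 13 15 17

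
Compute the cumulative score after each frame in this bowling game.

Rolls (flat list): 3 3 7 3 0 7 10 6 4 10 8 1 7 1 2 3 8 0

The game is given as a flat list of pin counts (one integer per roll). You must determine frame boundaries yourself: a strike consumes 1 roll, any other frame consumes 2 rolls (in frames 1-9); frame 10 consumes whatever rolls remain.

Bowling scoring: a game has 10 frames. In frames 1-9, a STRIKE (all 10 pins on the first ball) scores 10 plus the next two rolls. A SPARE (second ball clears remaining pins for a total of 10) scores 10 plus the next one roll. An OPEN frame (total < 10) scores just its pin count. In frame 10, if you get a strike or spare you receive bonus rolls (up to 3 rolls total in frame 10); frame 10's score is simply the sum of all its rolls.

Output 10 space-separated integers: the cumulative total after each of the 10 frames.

Frame 1: OPEN (3+3=6). Cumulative: 6
Frame 2: SPARE (7+3=10). 10 + next roll (0) = 10. Cumulative: 16
Frame 3: OPEN (0+7=7). Cumulative: 23
Frame 4: STRIKE. 10 + next two rolls (6+4) = 20. Cumulative: 43
Frame 5: SPARE (6+4=10). 10 + next roll (10) = 20. Cumulative: 63
Frame 6: STRIKE. 10 + next two rolls (8+1) = 19. Cumulative: 82
Frame 7: OPEN (8+1=9). Cumulative: 91
Frame 8: OPEN (7+1=8). Cumulative: 99
Frame 9: OPEN (2+3=5). Cumulative: 104
Frame 10: OPEN. Sum of all frame-10 rolls (8+0) = 8. Cumulative: 112

Answer: 6 16 23 43 63 82 91 99 104 112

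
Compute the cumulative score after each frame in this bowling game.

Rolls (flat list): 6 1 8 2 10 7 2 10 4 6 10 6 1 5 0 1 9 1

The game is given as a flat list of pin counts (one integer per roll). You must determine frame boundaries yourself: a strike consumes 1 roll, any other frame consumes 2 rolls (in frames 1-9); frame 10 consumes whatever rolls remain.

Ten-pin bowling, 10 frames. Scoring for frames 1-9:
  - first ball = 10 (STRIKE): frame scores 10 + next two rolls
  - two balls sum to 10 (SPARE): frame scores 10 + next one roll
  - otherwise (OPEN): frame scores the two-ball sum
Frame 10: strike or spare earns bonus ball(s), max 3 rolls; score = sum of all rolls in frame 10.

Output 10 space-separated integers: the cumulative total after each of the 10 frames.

Frame 1: OPEN (6+1=7). Cumulative: 7
Frame 2: SPARE (8+2=10). 10 + next roll (10) = 20. Cumulative: 27
Frame 3: STRIKE. 10 + next two rolls (7+2) = 19. Cumulative: 46
Frame 4: OPEN (7+2=9). Cumulative: 55
Frame 5: STRIKE. 10 + next two rolls (4+6) = 20. Cumulative: 75
Frame 6: SPARE (4+6=10). 10 + next roll (10) = 20. Cumulative: 95
Frame 7: STRIKE. 10 + next two rolls (6+1) = 17. Cumulative: 112
Frame 8: OPEN (6+1=7). Cumulative: 119
Frame 9: OPEN (5+0=5). Cumulative: 124
Frame 10: SPARE. Sum of all frame-10 rolls (1+9+1) = 11. Cumulative: 135

Answer: 7 27 46 55 75 95 112 119 124 135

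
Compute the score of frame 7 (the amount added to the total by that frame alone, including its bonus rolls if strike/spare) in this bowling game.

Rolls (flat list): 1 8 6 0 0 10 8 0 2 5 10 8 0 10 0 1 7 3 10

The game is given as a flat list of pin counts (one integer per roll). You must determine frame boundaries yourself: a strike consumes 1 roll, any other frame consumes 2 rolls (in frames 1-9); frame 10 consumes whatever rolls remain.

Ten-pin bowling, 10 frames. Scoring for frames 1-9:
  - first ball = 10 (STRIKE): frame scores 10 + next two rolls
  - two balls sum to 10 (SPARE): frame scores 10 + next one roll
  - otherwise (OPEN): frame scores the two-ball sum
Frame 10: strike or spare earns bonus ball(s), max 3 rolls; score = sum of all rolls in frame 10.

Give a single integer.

Frame 1: OPEN (1+8=9). Cumulative: 9
Frame 2: OPEN (6+0=6). Cumulative: 15
Frame 3: SPARE (0+10=10). 10 + next roll (8) = 18. Cumulative: 33
Frame 4: OPEN (8+0=8). Cumulative: 41
Frame 5: OPEN (2+5=7). Cumulative: 48
Frame 6: STRIKE. 10 + next two rolls (8+0) = 18. Cumulative: 66
Frame 7: OPEN (8+0=8). Cumulative: 74
Frame 8: STRIKE. 10 + next two rolls (0+1) = 11. Cumulative: 85
Frame 9: OPEN (0+1=1). Cumulative: 86

Answer: 8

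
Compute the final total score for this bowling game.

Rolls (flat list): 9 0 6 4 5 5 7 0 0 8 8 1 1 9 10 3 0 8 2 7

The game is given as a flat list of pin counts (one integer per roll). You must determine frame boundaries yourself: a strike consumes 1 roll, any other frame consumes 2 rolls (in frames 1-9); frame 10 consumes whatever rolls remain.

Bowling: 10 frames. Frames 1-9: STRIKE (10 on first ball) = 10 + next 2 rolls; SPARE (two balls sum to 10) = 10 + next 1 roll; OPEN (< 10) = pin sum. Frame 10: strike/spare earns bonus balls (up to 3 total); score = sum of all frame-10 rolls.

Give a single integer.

Answer: 118

Derivation:
Frame 1: OPEN (9+0=9). Cumulative: 9
Frame 2: SPARE (6+4=10). 10 + next roll (5) = 15. Cumulative: 24
Frame 3: SPARE (5+5=10). 10 + next roll (7) = 17. Cumulative: 41
Frame 4: OPEN (7+0=7). Cumulative: 48
Frame 5: OPEN (0+8=8). Cumulative: 56
Frame 6: OPEN (8+1=9). Cumulative: 65
Frame 7: SPARE (1+9=10). 10 + next roll (10) = 20. Cumulative: 85
Frame 8: STRIKE. 10 + next two rolls (3+0) = 13. Cumulative: 98
Frame 9: OPEN (3+0=3). Cumulative: 101
Frame 10: SPARE. Sum of all frame-10 rolls (8+2+7) = 17. Cumulative: 118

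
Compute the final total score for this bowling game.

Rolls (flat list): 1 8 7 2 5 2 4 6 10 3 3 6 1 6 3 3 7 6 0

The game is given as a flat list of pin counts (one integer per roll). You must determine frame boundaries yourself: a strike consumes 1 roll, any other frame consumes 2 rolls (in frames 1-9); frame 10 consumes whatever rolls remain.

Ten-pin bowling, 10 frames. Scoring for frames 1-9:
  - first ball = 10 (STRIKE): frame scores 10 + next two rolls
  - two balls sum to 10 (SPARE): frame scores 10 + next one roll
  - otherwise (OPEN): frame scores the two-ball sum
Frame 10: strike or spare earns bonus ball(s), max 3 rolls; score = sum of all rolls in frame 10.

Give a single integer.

Answer: 105

Derivation:
Frame 1: OPEN (1+8=9). Cumulative: 9
Frame 2: OPEN (7+2=9). Cumulative: 18
Frame 3: OPEN (5+2=7). Cumulative: 25
Frame 4: SPARE (4+6=10). 10 + next roll (10) = 20. Cumulative: 45
Frame 5: STRIKE. 10 + next two rolls (3+3) = 16. Cumulative: 61
Frame 6: OPEN (3+3=6). Cumulative: 67
Frame 7: OPEN (6+1=7). Cumulative: 74
Frame 8: OPEN (6+3=9). Cumulative: 83
Frame 9: SPARE (3+7=10). 10 + next roll (6) = 16. Cumulative: 99
Frame 10: OPEN. Sum of all frame-10 rolls (6+0) = 6. Cumulative: 105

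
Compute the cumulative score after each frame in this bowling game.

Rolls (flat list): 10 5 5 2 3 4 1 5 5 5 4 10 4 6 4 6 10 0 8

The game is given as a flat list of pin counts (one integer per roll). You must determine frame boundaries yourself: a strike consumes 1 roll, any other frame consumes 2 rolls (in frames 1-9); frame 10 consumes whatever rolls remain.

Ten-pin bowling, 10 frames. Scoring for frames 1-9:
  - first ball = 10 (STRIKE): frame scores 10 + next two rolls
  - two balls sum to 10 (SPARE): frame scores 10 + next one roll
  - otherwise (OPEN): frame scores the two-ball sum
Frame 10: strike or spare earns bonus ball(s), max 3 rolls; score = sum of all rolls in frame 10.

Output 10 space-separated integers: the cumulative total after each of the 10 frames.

Frame 1: STRIKE. 10 + next two rolls (5+5) = 20. Cumulative: 20
Frame 2: SPARE (5+5=10). 10 + next roll (2) = 12. Cumulative: 32
Frame 3: OPEN (2+3=5). Cumulative: 37
Frame 4: OPEN (4+1=5). Cumulative: 42
Frame 5: SPARE (5+5=10). 10 + next roll (5) = 15. Cumulative: 57
Frame 6: OPEN (5+4=9). Cumulative: 66
Frame 7: STRIKE. 10 + next two rolls (4+6) = 20. Cumulative: 86
Frame 8: SPARE (4+6=10). 10 + next roll (4) = 14. Cumulative: 100
Frame 9: SPARE (4+6=10). 10 + next roll (10) = 20. Cumulative: 120
Frame 10: STRIKE. Sum of all frame-10 rolls (10+0+8) = 18. Cumulative: 138

Answer: 20 32 37 42 57 66 86 100 120 138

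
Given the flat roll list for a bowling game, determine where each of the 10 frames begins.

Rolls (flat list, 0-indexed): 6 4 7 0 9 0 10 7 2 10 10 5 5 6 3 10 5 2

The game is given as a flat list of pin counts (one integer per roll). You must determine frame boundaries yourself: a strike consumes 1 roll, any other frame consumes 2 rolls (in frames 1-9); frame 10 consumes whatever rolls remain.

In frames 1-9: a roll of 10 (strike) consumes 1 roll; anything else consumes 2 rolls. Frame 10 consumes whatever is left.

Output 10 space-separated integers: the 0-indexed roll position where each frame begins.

Frame 1 starts at roll index 0: rolls=6,4 (sum=10), consumes 2 rolls
Frame 2 starts at roll index 2: rolls=7,0 (sum=7), consumes 2 rolls
Frame 3 starts at roll index 4: rolls=9,0 (sum=9), consumes 2 rolls
Frame 4 starts at roll index 6: roll=10 (strike), consumes 1 roll
Frame 5 starts at roll index 7: rolls=7,2 (sum=9), consumes 2 rolls
Frame 6 starts at roll index 9: roll=10 (strike), consumes 1 roll
Frame 7 starts at roll index 10: roll=10 (strike), consumes 1 roll
Frame 8 starts at roll index 11: rolls=5,5 (sum=10), consumes 2 rolls
Frame 9 starts at roll index 13: rolls=6,3 (sum=9), consumes 2 rolls
Frame 10 starts at roll index 15: 3 remaining rolls

Answer: 0 2 4 6 7 9 10 11 13 15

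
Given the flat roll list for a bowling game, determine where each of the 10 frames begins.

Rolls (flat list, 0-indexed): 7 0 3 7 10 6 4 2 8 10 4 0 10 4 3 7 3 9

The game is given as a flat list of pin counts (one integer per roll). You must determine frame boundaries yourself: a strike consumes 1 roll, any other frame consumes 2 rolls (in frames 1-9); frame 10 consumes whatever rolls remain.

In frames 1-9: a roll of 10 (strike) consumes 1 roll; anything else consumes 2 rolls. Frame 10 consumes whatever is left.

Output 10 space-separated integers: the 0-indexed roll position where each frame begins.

Frame 1 starts at roll index 0: rolls=7,0 (sum=7), consumes 2 rolls
Frame 2 starts at roll index 2: rolls=3,7 (sum=10), consumes 2 rolls
Frame 3 starts at roll index 4: roll=10 (strike), consumes 1 roll
Frame 4 starts at roll index 5: rolls=6,4 (sum=10), consumes 2 rolls
Frame 5 starts at roll index 7: rolls=2,8 (sum=10), consumes 2 rolls
Frame 6 starts at roll index 9: roll=10 (strike), consumes 1 roll
Frame 7 starts at roll index 10: rolls=4,0 (sum=4), consumes 2 rolls
Frame 8 starts at roll index 12: roll=10 (strike), consumes 1 roll
Frame 9 starts at roll index 13: rolls=4,3 (sum=7), consumes 2 rolls
Frame 10 starts at roll index 15: 3 remaining rolls

Answer: 0 2 4 5 7 9 10 12 13 15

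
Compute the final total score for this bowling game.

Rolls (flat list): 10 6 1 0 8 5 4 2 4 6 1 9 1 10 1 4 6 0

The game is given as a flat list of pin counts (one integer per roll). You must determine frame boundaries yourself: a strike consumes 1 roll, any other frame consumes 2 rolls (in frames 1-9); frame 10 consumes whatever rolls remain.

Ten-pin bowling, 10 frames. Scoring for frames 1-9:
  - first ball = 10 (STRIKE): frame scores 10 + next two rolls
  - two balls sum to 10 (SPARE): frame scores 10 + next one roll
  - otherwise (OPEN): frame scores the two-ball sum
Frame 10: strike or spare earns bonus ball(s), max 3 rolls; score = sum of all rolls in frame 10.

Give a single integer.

Frame 1: STRIKE. 10 + next two rolls (6+1) = 17. Cumulative: 17
Frame 2: OPEN (6+1=7). Cumulative: 24
Frame 3: OPEN (0+8=8). Cumulative: 32
Frame 4: OPEN (5+4=9). Cumulative: 41
Frame 5: OPEN (2+4=6). Cumulative: 47
Frame 6: OPEN (6+1=7). Cumulative: 54
Frame 7: SPARE (9+1=10). 10 + next roll (10) = 20. Cumulative: 74
Frame 8: STRIKE. 10 + next two rolls (1+4) = 15. Cumulative: 89
Frame 9: OPEN (1+4=5). Cumulative: 94
Frame 10: OPEN. Sum of all frame-10 rolls (6+0) = 6. Cumulative: 100

Answer: 100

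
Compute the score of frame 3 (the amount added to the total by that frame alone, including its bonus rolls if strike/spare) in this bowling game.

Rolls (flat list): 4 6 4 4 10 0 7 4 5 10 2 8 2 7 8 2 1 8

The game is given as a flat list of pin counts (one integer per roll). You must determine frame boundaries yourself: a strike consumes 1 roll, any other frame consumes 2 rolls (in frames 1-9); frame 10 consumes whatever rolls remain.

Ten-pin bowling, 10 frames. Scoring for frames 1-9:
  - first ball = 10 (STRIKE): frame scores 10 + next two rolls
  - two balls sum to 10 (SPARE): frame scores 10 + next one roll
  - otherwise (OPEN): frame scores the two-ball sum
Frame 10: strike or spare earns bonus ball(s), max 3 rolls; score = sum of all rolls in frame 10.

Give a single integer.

Answer: 17

Derivation:
Frame 1: SPARE (4+6=10). 10 + next roll (4) = 14. Cumulative: 14
Frame 2: OPEN (4+4=8). Cumulative: 22
Frame 3: STRIKE. 10 + next two rolls (0+7) = 17. Cumulative: 39
Frame 4: OPEN (0+7=7). Cumulative: 46
Frame 5: OPEN (4+5=9). Cumulative: 55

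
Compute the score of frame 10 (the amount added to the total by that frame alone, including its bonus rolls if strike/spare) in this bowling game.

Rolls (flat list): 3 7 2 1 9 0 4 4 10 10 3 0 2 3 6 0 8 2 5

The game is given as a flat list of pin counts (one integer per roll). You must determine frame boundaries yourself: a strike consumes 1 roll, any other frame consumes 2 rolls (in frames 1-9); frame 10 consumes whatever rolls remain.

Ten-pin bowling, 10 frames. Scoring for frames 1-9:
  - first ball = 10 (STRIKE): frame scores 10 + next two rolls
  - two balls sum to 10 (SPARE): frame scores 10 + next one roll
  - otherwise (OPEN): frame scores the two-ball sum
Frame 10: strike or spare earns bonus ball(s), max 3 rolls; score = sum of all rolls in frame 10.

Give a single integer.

Frame 1: SPARE (3+7=10). 10 + next roll (2) = 12. Cumulative: 12
Frame 2: OPEN (2+1=3). Cumulative: 15
Frame 3: OPEN (9+0=9). Cumulative: 24
Frame 4: OPEN (4+4=8). Cumulative: 32
Frame 5: STRIKE. 10 + next two rolls (10+3) = 23. Cumulative: 55
Frame 6: STRIKE. 10 + next two rolls (3+0) = 13. Cumulative: 68
Frame 7: OPEN (3+0=3). Cumulative: 71
Frame 8: OPEN (2+3=5). Cumulative: 76
Frame 9: OPEN (6+0=6). Cumulative: 82
Frame 10: SPARE. Sum of all frame-10 rolls (8+2+5) = 15. Cumulative: 97

Answer: 15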